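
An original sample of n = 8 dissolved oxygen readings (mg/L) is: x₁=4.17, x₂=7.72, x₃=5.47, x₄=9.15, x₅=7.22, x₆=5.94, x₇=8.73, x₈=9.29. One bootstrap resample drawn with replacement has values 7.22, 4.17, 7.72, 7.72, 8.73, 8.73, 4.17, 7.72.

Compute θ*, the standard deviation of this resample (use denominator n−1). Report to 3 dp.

Mean = 7.0225; sum of squared deviations = 23.6032
s² = 23.6032 / 7 = 3.3719
s = √3.3719 = 1.836

θ* = 1.836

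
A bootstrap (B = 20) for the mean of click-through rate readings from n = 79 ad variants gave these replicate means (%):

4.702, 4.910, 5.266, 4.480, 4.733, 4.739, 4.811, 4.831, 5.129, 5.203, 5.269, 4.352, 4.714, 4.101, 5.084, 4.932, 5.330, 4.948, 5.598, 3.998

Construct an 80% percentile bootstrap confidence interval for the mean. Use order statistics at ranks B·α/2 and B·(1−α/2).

(4.101, 5.269)

Sorted replicates: 3.998, 4.101, 4.352, 4.480, 4.702, 4.714, 4.733, 4.739, 4.811, 4.831, 4.910, 4.932, 4.948, 5.084, 5.129, 5.203, 5.266, 5.269, 5.330, 5.598
α = 0.20; lower rank = 20 × 0.100 = 2; upper rank = 20 × 0.900 = 18.
The 2nd smallest replicate is 4.101; the 18th is 5.269.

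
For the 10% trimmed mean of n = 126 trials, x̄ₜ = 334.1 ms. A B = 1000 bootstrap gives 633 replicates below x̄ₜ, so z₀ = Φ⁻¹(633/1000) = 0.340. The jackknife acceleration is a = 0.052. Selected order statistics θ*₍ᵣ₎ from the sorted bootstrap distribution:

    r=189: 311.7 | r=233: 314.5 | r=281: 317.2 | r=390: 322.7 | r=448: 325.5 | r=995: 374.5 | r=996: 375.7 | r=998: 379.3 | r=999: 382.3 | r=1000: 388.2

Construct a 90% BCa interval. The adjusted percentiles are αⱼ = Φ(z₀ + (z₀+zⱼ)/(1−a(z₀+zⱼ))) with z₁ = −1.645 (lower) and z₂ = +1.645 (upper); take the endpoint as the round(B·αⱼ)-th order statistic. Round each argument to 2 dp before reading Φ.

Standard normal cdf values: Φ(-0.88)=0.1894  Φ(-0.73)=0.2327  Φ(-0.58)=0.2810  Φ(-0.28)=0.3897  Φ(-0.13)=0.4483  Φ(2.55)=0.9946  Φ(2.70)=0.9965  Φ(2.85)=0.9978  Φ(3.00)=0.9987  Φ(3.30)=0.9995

Lower: z₀ + z₁ = 0.340 + (-1.645) = -1.305; 1 − a(z₀+z₁) = 1 − (0.052)(-1.305) = 1.0679; argument = 0.340 + (-1.305)/1.0679 = -0.8821 → -0.88.
α₁ = Φ(-0.88) = 0.1894; rank = round(1000 × 0.1894) = 189; θ*₍189₎ = 311.7.
Upper: z₀ + z₂ = 1.985; 1 − a(z₀+z₂) = 0.8968; argument = 2.5535 → 2.55; α₂ = 0.9946; rank = 995; θ*₍995₎ = 374.5.

(311.7, 374.5)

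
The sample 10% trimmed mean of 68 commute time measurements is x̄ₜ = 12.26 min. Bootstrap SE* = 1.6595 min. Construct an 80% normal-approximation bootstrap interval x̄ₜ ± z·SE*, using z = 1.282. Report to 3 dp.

Margin = 1.282 × 1.6595 = 2.1275
Interval: 12.26 ± 2.1275

(10.133, 14.387)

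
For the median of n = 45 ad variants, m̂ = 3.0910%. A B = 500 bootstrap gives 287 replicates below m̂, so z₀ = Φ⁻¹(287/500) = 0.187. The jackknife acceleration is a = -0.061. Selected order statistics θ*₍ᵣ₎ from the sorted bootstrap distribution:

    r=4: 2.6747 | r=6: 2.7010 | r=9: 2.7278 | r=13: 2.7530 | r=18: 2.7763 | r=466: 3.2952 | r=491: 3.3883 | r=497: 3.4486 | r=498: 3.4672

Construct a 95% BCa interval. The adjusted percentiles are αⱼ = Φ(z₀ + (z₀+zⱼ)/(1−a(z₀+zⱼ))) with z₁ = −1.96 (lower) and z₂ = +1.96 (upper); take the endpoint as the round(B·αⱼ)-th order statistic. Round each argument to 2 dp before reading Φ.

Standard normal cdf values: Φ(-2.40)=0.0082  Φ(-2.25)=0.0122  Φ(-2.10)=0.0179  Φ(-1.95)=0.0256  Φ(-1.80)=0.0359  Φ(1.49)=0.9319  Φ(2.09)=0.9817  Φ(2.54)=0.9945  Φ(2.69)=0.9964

Lower: z₀ + z₁ = 0.187 + (-1.960) = -1.773; 1 − a(z₀+z₁) = 1 − (-0.061)(-1.773) = 0.8918; argument = 0.187 + (-1.773)/0.8918 = -1.8010 → -1.80.
α₁ = Φ(-1.80) = 0.0359; rank = round(500 × 0.0359) = 18; θ*₍18₎ = 2.7763.
Upper: z₀ + z₂ = 2.147; 1 − a(z₀+z₂) = 1.1310; argument = 2.0854 → 2.09; α₂ = 0.9817; rank = 491; θ*₍491₎ = 3.3883.

(2.7763, 3.3883)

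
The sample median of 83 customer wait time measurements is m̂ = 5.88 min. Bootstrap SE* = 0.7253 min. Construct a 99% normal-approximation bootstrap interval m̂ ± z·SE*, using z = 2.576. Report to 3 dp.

Margin = 2.576 × 0.7253 = 1.8684
Interval: 5.88 ± 1.8684

(4.012, 7.748)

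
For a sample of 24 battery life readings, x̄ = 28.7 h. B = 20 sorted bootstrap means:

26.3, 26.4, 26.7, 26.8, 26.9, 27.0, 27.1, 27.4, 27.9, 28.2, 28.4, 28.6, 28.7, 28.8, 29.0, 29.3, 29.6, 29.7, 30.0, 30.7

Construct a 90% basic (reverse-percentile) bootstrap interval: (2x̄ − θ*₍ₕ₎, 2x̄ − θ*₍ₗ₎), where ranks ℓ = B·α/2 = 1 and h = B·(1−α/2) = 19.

(27.4, 31.1)

Percentile endpoints at ranks 1 and 19: θ*₍1₎ = 26.3, θ*₍19₎ = 30.0.
Basic interval reflects these around x̄:
  lower = 2 × 28.7 − 30.0 = 27.4
  upper = 2 × 28.7 − 26.3 = 31.1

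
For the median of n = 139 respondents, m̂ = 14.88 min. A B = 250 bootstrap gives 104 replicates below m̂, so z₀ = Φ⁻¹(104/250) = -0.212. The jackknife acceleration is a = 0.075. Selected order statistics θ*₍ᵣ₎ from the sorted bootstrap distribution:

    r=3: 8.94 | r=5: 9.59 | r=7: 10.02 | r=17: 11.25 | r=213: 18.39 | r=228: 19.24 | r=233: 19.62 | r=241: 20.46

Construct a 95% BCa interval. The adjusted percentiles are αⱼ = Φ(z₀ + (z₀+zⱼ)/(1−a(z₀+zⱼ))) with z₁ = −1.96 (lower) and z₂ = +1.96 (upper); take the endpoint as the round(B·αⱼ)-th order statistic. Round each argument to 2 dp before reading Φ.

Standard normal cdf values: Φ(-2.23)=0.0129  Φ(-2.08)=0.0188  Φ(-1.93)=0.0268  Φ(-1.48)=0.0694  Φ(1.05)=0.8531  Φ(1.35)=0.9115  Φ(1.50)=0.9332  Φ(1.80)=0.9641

Lower: z₀ + z₁ = -0.212 + (-1.960) = -2.172; 1 − a(z₀+z₁) = 1 − (0.075)(-2.172) = 1.1629; argument = -0.212 + (-2.172)/1.1629 = -2.0797 → -2.08.
α₁ = Φ(-2.08) = 0.0188; rank = round(250 × 0.0188) = 5; θ*₍5₎ = 9.59.
Upper: z₀ + z₂ = 1.748; 1 − a(z₀+z₂) = 0.8689; argument = 1.7997 → 1.80; α₂ = 0.9641; rank = 241; θ*₍241₎ = 20.46.

(9.59, 20.46)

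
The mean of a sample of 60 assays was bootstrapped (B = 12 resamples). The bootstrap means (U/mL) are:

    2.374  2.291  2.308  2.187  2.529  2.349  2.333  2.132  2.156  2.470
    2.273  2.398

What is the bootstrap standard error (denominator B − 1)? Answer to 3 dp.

Bootstrap SE is the standard deviation of the 12 replicate means.
Mean of replicates: (2.374 + 2.291 + 2.308 + 2.187 + 2.529 + 2.349 + 2.333 + 2.132 + 2.156 + 2.470 + 2.273 + 2.398) / 12 = 27.8000 / 12 = 2.3167
Sum of squared deviations: (+0.0573)² + (−0.0257)² + (−0.0087)² + (−0.1297)² + (+0.2123)² + (+0.0323)² + (+0.0163)² + (−0.1847)² + (−0.1607)² + (+0.1533)² + (−0.0437)² + (+0.0813)² = 0.1592
Variance = 0.1592 / 11 = 0.0145
SE* = √0.0145

SE* = 0.120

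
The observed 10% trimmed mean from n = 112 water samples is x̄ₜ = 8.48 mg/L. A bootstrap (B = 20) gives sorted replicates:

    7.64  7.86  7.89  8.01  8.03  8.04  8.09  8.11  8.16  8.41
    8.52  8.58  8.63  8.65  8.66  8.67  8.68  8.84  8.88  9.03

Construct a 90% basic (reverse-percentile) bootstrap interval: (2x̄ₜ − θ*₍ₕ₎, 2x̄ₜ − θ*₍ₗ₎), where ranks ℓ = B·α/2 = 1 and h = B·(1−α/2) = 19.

(8.08, 9.32)

Percentile endpoints at ranks 1 and 19: θ*₍1₎ = 7.64, θ*₍19₎ = 8.88.
Basic interval reflects these around x̄ₜ:
  lower = 2 × 8.48 − 8.88 = 8.08
  upper = 2 × 8.48 − 7.64 = 9.32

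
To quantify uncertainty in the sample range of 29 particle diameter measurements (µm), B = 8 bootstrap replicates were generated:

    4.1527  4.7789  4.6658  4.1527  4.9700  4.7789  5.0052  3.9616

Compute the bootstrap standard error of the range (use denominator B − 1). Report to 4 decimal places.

Bootstrap SE is the standard deviation of the 8 replicate ranges.
Mean of replicates: (4.1527 + 4.7789 + 4.6658 + 4.1527 + 4.9700 + 4.7789 + 5.0052 + 3.9616) / 8 = 36.46580 / 8 = 4.55823
Sum of squared deviations: (−0.40552)² + (+0.22067)² + (+0.10757)² + (−0.40552)² + (+0.41177)² + (+0.22067)² + (+0.44698)² + (−0.59663)² = 1.16318
Variance = 1.16318 / 7 = 0.16617
SE* = √0.16617

SE* = 0.4076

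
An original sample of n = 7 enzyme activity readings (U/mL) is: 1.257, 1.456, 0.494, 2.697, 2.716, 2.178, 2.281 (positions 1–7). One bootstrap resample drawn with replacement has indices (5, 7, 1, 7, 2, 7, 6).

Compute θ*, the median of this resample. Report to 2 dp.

θ* = 2.28

Resample values: 2.716, 2.281, 1.257, 2.281, 1.456, 2.281, 2.178.
Sorted: 1.257, 1.456, 2.178, 2.281, 2.281, 2.281, 2.716
Median = middle value = 2.28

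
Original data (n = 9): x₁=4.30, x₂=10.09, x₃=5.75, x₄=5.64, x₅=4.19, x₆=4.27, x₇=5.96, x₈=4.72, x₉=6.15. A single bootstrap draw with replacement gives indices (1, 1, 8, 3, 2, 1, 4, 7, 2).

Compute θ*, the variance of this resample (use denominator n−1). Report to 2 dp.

θ* = 5.48

Resample values: 4.30, 4.30, 4.72, 5.75, 10.09, 4.30, 5.64, 5.96, 10.09.
Mean = 6.1278; sum of squared deviations = 43.8114
s² = 43.8114 / 8 = 5.4764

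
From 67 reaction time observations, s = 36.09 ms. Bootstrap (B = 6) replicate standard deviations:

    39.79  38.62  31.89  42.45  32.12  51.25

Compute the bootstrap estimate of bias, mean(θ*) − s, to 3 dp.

mean(θ*) = (39.79 + 38.62 + 31.89 + 42.45 + 32.12 + 51.25) / 6 = 39.3533
bias = 39.3533 − 36.09

bias = +3.263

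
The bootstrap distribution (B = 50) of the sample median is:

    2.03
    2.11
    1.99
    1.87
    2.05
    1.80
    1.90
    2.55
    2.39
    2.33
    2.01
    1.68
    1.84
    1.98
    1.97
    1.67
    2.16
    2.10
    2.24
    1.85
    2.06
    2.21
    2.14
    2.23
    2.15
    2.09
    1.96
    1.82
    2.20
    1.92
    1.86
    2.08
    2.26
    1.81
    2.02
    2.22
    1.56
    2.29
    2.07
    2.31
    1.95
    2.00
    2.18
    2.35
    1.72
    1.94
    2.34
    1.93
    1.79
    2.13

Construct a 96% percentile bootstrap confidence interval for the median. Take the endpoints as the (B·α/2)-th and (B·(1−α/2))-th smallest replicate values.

Sorted replicates: 1.56, 1.67, 1.68, 1.72, 1.79, 1.80, 1.81, 1.82, 1.84, 1.85, 1.86, 1.87, 1.90, 1.92, 1.93, 1.94, 1.95, 1.96, 1.97, 1.98, 1.99, 2.00, 2.01, 2.02, 2.03, 2.05, 2.06, 2.07, 2.08, 2.09, 2.10, 2.11, 2.13, 2.14, 2.15, 2.16, 2.18, 2.20, 2.21, 2.22, 2.23, 2.24, 2.26, 2.29, 2.31, 2.33, 2.34, 2.35, 2.39, 2.55
α = 0.04; lower rank = 50 × 0.020 = 1; upper rank = 50 × 0.980 = 49.
The 1st smallest replicate is 1.56; the 49th is 2.39.

(1.56, 2.39)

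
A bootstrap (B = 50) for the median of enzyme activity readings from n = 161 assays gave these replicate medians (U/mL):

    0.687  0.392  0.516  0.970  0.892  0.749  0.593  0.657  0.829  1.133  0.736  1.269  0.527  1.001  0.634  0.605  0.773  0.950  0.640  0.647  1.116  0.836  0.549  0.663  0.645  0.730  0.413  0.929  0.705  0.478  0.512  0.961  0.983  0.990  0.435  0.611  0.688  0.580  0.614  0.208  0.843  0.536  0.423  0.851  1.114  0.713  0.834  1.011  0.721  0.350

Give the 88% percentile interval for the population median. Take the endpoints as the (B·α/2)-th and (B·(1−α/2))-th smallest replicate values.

Sorted replicates: 0.208, 0.350, 0.392, 0.413, 0.423, 0.435, 0.478, 0.512, 0.516, 0.527, 0.536, 0.549, 0.580, 0.593, 0.605, 0.611, 0.614, 0.634, 0.640, 0.645, 0.647, 0.657, 0.663, 0.687, 0.688, 0.705, 0.713, 0.721, 0.730, 0.736, 0.749, 0.773, 0.829, 0.834, 0.836, 0.843, 0.851, 0.892, 0.929, 0.950, 0.961, 0.970, 0.983, 0.990, 1.001, 1.011, 1.114, 1.116, 1.133, 1.269
α = 0.12; lower rank = 50 × 0.060 = 3; upper rank = 50 × 0.940 = 47.
The 3rd smallest replicate is 0.392; the 47th is 1.114.

(0.392, 1.114)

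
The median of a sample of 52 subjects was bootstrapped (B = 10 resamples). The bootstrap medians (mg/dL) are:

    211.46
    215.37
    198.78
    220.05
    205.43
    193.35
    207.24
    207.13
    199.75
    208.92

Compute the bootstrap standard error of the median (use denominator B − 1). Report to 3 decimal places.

SE* = 7.974

Bootstrap SE is the standard deviation of the 10 replicate medians.
Mean of replicates: (211.46 + 215.37 + 198.78 + 220.05 + 205.43 + 193.35 + 207.24 + 207.13 + 199.75 + 208.92) / 10 = 2067.4800 / 10 = 206.7480
Sum of squared deviations: (+4.7120)² + (+8.6220)² + (−7.9680)² + (+13.3020)² + (−1.3180)² + (−13.3980)² + (+0.4920)² + (+0.3820)² + (−6.9980)² + (+2.1720)² = 572.2952
Variance = 572.2952 / 9 = 63.5884
SE* = √63.5884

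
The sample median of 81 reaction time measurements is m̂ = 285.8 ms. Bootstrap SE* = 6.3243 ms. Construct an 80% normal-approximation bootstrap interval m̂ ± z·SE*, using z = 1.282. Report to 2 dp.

(277.69, 293.91)

Margin = 1.282 × 6.3243 = 8.108
Interval: 285.8 ± 8.108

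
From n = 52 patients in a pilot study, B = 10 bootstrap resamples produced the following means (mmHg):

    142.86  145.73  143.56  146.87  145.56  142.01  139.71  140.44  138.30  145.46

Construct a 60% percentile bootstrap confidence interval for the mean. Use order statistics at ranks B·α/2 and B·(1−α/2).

Sorted replicates: 138.30, 139.71, 140.44, 142.01, 142.86, 143.56, 145.46, 145.56, 145.73, 146.87
α = 0.40; lower rank = 10 × 0.200 = 2; upper rank = 10 × 0.800 = 8.
The 2nd smallest replicate is 139.71; the 8th is 145.56.

(139.71, 145.56)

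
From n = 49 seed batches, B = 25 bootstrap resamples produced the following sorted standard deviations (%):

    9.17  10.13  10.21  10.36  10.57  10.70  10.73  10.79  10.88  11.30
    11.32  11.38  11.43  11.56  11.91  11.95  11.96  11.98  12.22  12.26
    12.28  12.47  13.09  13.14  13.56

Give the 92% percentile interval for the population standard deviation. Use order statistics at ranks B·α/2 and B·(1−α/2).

(9.17, 13.14)

α = 0.08; lower rank = 25 × 0.040 = 1; upper rank = 25 × 0.960 = 24.
The 1st smallest replicate is 9.17; the 24th is 13.14.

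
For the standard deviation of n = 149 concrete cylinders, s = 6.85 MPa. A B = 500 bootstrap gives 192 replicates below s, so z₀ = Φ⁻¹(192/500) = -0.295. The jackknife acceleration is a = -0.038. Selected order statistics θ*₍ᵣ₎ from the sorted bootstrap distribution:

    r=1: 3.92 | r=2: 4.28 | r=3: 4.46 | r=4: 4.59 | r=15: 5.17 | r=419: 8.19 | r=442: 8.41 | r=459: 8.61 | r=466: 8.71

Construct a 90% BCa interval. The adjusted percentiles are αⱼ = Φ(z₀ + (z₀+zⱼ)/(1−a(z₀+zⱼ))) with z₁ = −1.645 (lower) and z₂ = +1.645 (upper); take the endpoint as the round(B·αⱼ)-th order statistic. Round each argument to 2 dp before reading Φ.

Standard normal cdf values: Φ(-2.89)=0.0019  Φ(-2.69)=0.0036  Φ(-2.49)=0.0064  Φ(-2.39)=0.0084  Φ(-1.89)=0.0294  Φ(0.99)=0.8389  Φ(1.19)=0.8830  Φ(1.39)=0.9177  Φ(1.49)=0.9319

Lower: z₀ + z₁ = -0.295 + (-1.645) = -1.940; 1 − a(z₀+z₁) = 1 − (-0.038)(-1.940) = 0.9263; argument = -0.295 + (-1.940)/0.9263 = -2.3894 → -2.39.
α₁ = Φ(-2.39) = 0.0084; rank = round(500 × 0.0084) = 4; θ*₍4₎ = 4.59.
Upper: z₀ + z₂ = 1.350; 1 − a(z₀+z₂) = 1.0513; argument = 0.9891 → 0.99; α₂ = 0.8389; rank = 419; θ*₍419₎ = 8.19.

(4.59, 8.19)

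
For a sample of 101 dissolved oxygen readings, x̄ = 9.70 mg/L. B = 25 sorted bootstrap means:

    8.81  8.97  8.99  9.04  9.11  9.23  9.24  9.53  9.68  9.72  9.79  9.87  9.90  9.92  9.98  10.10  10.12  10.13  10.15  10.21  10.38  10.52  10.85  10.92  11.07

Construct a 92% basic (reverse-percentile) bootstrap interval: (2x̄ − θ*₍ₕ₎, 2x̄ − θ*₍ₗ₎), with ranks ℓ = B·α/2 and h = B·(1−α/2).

(8.48, 10.59)

Percentile endpoints at ranks 1 and 24: θ*₍1₎ = 8.81, θ*₍24₎ = 10.92.
Basic interval reflects these around x̄:
  lower = 2 × 9.70 − 10.92 = 8.48
  upper = 2 × 9.70 − 8.81 = 10.59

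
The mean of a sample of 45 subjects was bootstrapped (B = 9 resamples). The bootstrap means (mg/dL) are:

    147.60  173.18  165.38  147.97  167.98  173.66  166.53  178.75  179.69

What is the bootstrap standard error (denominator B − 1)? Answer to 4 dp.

Bootstrap SE is the standard deviation of the 9 replicate means.
Mean of replicates: (147.60 + 173.18 + 165.38 + 147.97 + 167.98 + 173.66 + 166.53 + 178.75 + 179.69) / 9 = 1500.74000 / 9 = 166.74889
Sum of squared deviations: (−19.14889)² + (+6.43111)² + (−1.36889)² + (−18.77889)² + (+1.23111)² + (+6.91111)² + (−0.21889)² + (+12.00111)² + (+12.94111)² = 1123.38569
Variance = 1123.38569 / 8 = 140.42321
SE* = √140.42321

SE* = 11.8500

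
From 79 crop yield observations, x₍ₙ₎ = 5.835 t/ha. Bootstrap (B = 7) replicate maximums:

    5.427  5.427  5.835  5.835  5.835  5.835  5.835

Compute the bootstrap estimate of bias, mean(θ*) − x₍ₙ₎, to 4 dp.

bias = −0.1166

mean(θ*) = (5.427 + 5.427 + 5.835 + 5.835 + 5.835 + 5.835 + 5.835) / 7 = 5.71843
bias = 5.71843 − 5.835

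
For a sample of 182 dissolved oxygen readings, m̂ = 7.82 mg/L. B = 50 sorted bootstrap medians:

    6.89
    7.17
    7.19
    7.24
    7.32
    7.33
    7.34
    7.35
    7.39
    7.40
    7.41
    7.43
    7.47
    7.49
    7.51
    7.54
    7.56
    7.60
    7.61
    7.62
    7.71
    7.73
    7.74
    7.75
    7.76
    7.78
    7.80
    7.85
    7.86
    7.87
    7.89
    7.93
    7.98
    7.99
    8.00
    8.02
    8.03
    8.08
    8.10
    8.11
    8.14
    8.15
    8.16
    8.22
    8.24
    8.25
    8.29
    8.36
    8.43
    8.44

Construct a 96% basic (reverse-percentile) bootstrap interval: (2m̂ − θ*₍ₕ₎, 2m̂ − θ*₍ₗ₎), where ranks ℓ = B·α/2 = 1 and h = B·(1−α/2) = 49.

(7.21, 8.75)

Percentile endpoints at ranks 1 and 49: θ*₍1₎ = 6.89, θ*₍49₎ = 8.43.
Basic interval reflects these around m̂:
  lower = 2 × 7.82 − 8.43 = 7.21
  upper = 2 × 7.82 − 6.89 = 8.75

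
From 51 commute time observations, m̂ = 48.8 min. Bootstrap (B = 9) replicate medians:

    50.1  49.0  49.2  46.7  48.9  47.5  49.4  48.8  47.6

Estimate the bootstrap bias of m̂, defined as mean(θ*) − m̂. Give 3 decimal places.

bias = −0.222

mean(θ*) = (50.1 + 49.0 + 49.2 + 46.7 + 48.9 + 47.5 + 49.4 + 48.8 + 47.6) / 9 = 48.5778
bias = 48.5778 − 48.8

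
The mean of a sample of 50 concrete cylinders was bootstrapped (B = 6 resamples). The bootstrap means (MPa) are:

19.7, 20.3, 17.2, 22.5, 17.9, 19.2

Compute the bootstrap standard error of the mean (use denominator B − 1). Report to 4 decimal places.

SE* = 1.8769

Bootstrap SE is the standard deviation of the 6 replicate means.
Mean of replicates: (19.7 + 20.3 + 17.2 + 22.5 + 17.9 + 19.2) / 6 = 116.80000 / 6 = 19.46667
Sum of squared deviations: (+0.23333)² + (+0.83333)² + (−2.26667)² + (+3.03333)² + (−1.56667)² + (−0.26667)² = 17.61333
Variance = 17.61333 / 5 = 3.52267
SE* = √3.52267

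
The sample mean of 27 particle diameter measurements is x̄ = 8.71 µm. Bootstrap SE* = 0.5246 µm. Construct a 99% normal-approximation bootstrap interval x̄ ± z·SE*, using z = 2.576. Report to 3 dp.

Margin = 2.576 × 0.5246 = 1.3514
Interval: 8.71 ± 1.3514

(7.359, 10.061)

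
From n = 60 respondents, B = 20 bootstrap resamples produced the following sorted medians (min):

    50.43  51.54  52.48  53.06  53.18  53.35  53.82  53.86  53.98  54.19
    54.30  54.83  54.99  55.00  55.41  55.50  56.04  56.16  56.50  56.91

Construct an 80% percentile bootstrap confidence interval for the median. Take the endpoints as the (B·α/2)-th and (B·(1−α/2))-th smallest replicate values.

(51.54, 56.16)

α = 0.20; lower rank = 20 × 0.100 = 2; upper rank = 20 × 0.900 = 18.
The 2nd smallest replicate is 51.54; the 18th is 56.16.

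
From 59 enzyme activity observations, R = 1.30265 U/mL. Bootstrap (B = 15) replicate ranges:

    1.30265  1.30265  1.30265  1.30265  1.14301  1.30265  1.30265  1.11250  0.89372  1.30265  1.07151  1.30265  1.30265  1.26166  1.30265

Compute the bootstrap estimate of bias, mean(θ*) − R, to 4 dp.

mean(θ*) = (1.30265 + 1.30265 + 1.30265 + 1.30265 + 1.14301 + 1.30265 + 1.30265 + 1.11250 + 0.89372 + 1.30265 + 1.07151 + 1.30265 + 1.30265 + 1.26166 + 1.30265) / 15 = 1.23393
bias = 1.23393 − 1.30265

bias = −0.0687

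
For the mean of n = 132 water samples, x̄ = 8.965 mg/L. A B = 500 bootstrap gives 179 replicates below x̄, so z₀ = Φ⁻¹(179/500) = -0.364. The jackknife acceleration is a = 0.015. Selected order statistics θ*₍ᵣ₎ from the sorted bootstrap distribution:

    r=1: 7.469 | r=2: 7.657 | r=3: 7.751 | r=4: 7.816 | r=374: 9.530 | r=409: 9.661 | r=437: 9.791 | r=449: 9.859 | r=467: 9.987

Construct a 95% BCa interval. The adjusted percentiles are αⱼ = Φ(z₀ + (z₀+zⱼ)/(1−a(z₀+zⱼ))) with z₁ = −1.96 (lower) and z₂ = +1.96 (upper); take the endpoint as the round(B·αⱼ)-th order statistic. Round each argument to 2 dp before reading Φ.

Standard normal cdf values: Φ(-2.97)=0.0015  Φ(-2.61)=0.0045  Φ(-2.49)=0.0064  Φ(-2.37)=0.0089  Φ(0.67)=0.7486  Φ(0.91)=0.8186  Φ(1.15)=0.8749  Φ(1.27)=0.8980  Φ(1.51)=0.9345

Lower: z₀ + z₁ = -0.364 + (-1.960) = -2.324; 1 − a(z₀+z₁) = 1 − (0.015)(-2.324) = 1.0349; argument = -0.364 + (-2.324)/1.0349 = -2.6097 → -2.61.
α₁ = Φ(-2.61) = 0.0045; rank = round(500 × 0.0045) = 2; θ*₍2₎ = 7.657.
Upper: z₀ + z₂ = 1.596; 1 − a(z₀+z₂) = 0.9761; argument = 1.2711 → 1.27; α₂ = 0.8980; rank = 449; θ*₍449₎ = 9.859.

(7.657, 9.859)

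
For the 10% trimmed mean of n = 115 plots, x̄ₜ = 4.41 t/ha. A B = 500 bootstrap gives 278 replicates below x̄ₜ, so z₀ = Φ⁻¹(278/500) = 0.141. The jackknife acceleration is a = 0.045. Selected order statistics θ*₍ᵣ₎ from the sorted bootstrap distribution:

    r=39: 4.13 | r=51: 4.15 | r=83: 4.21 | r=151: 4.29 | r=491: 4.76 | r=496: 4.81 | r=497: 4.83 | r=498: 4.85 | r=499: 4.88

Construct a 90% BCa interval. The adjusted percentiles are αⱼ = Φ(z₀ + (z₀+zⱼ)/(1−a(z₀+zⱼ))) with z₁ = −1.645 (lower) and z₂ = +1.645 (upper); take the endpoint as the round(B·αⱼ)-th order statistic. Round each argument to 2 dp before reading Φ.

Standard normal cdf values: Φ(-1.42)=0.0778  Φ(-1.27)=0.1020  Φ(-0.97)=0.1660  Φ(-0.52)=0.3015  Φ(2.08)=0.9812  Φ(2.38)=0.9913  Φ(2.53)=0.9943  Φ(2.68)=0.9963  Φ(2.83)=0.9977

(4.15, 4.76)

Lower: z₀ + z₁ = 0.141 + (-1.645) = -1.504; 1 − a(z₀+z₁) = 1 − (0.045)(-1.504) = 1.0677; argument = 0.141 + (-1.504)/1.0677 = -1.2677 → -1.27.
α₁ = Φ(-1.27) = 0.1020; rank = round(500 × 0.1020) = 51; θ*₍51₎ = 4.15.
Upper: z₀ + z₂ = 1.786; 1 − a(z₀+z₂) = 0.9196; argument = 2.0831 → 2.08; α₂ = 0.9812; rank = 491; θ*₍491₎ = 4.76.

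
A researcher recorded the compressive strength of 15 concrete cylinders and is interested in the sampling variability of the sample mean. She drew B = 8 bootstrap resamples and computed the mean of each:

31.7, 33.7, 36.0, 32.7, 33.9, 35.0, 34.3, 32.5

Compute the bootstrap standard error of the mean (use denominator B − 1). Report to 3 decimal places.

SE* = 1.405

Bootstrap SE is the standard deviation of the 8 replicate means.
Mean of replicates: (31.7 + 33.7 + 36.0 + 32.7 + 33.9 + 35.0 + 34.3 + 32.5) / 8 = 269.8000 / 8 = 33.7250
Sum of squared deviations: (−2.0250)² + (−0.0250)² + (+2.2750)² + (−1.0250)² + (+0.1750)² + (+1.2750)² + (+0.5750)² + (−1.2250)² = 13.8150
Variance = 13.8150 / 7 = 1.9736
SE* = √1.9736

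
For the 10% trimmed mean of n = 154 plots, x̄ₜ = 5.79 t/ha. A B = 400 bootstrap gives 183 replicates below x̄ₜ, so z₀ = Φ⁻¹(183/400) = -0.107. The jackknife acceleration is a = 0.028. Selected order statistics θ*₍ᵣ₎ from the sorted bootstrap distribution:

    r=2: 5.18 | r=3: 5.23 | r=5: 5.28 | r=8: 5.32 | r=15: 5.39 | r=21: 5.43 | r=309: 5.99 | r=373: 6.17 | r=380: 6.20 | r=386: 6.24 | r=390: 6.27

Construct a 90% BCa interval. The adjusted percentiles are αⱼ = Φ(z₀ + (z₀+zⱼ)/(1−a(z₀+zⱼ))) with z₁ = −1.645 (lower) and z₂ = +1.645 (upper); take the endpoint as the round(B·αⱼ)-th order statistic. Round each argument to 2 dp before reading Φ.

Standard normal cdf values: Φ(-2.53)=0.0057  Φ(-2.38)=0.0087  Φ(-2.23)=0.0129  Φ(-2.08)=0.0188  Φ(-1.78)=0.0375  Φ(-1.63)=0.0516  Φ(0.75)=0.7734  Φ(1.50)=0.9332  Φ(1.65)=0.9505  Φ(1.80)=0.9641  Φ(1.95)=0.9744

Lower: z₀ + z₁ = -0.107 + (-1.645) = -1.752; 1 − a(z₀+z₁) = 1 − (0.028)(-1.752) = 1.0491; argument = -0.107 + (-1.752)/1.0491 = -1.7771 → -1.78.
α₁ = Φ(-1.78) = 0.0375; rank = round(400 × 0.0375) = 15; θ*₍15₎ = 5.39.
Upper: z₀ + z₂ = 1.538; 1 − a(z₀+z₂) = 0.9569; argument = 1.5002 → 1.50; α₂ = 0.9332; rank = 373; θ*₍373₎ = 6.17.

(5.39, 6.17)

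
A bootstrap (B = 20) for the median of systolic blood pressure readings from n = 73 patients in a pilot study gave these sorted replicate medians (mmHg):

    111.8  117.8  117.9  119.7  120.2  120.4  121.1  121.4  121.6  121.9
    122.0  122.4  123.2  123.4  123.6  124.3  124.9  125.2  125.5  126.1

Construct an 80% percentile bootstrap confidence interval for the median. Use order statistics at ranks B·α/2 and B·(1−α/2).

α = 0.20; lower rank = 20 × 0.100 = 2; upper rank = 20 × 0.900 = 18.
The 2nd smallest replicate is 117.8; the 18th is 125.2.

(117.8, 125.2)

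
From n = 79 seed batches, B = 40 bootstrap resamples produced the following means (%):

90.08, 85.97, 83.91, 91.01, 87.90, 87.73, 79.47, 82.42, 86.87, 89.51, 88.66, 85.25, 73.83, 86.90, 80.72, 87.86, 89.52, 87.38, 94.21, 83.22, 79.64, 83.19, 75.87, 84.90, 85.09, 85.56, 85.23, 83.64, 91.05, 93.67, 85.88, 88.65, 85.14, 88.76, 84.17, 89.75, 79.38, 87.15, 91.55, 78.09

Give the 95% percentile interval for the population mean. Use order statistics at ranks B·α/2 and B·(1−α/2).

Sorted replicates: 73.83, 75.87, 78.09, 79.38, 79.47, 79.64, 80.72, 82.42, 83.19, 83.22, 83.64, 83.91, 84.17, 84.90, 85.09, 85.14, 85.23, 85.25, 85.56, 85.88, 85.97, 86.87, 86.90, 87.15, 87.38, 87.73, 87.86, 87.90, 88.65, 88.66, 88.76, 89.51, 89.52, 89.75, 90.08, 91.01, 91.05, 91.55, 93.67, 94.21
α = 0.05; lower rank = 40 × 0.025 = 1; upper rank = 40 × 0.975 = 39.
The 1st smallest replicate is 73.83; the 39th is 93.67.

(73.83, 93.67)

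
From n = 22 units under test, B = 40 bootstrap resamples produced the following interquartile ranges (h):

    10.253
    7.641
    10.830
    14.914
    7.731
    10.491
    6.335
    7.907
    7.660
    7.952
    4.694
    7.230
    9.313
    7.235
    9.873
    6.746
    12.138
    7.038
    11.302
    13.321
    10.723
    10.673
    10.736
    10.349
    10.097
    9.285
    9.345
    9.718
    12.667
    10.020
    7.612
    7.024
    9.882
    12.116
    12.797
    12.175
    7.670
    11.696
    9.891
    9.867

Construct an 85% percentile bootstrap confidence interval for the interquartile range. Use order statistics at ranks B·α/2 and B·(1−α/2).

(6.746, 12.667)

Sorted replicates: 4.694, 6.335, 6.746, 7.024, 7.038, 7.230, 7.235, 7.612, 7.641, 7.660, 7.670, 7.731, 7.907, 7.952, 9.285, 9.313, 9.345, 9.718, 9.867, 9.873, 9.882, 9.891, 10.020, 10.097, 10.253, 10.349, 10.491, 10.673, 10.723, 10.736, 10.830, 11.302, 11.696, 12.116, 12.138, 12.175, 12.667, 12.797, 13.321, 14.914
α = 0.15; lower rank = 40 × 0.075 = 3; upper rank = 40 × 0.925 = 37.
The 3rd smallest replicate is 6.746; the 37th is 12.667.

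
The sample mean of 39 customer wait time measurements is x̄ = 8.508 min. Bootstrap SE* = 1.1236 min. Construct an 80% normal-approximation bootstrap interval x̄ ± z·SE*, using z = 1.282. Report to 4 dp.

Margin = 1.282 × 1.1236 = 1.44046
Interval: 8.508 ± 1.44046

(7.0675, 9.9485)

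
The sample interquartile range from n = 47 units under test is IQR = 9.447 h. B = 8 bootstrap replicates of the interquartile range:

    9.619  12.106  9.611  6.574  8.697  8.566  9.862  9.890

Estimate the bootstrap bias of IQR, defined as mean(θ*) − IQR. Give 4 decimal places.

bias = −0.0814

mean(θ*) = (9.619 + 12.106 + 9.611 + 6.574 + 8.697 + 8.566 + 9.862 + 9.890) / 8 = 9.36562
bias = 9.36562 − 9.447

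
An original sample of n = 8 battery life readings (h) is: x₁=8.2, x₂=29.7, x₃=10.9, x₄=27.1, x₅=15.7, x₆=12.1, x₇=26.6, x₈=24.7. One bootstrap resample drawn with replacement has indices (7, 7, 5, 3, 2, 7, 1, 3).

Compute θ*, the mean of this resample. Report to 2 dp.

Resample values: 26.6, 26.6, 15.7, 10.9, 29.7, 26.6, 8.2, 10.9.
Mean = (26.6 + 26.6 + 15.7 + 10.9 + 29.7 + 26.6 + 8.2 + 10.9) / 8 = 155.20 / 8 = 19.40

θ* = 19.40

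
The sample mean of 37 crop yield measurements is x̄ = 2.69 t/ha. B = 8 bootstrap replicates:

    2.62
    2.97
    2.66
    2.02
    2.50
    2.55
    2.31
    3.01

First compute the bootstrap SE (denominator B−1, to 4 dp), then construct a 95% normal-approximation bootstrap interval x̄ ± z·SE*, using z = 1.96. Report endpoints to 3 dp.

(2.053, 3.327)

Mean of replicates = 2.5800; sum of squared deviations = 0.7388; SE* = √(0.7388/7) = 0.3249
Margin = 1.96 × 0.3249 = 0.6368
Interval: 2.69 ± 0.6368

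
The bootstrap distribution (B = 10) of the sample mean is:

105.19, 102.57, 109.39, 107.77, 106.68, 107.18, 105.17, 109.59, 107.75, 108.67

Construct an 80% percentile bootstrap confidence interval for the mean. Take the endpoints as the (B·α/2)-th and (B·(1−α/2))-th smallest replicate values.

(102.57, 109.39)

Sorted replicates: 102.57, 105.17, 105.19, 106.68, 107.18, 107.75, 107.77, 108.67, 109.39, 109.59
α = 0.20; lower rank = 10 × 0.100 = 1; upper rank = 10 × 0.900 = 9.
The 1st smallest replicate is 102.57; the 9th is 109.39.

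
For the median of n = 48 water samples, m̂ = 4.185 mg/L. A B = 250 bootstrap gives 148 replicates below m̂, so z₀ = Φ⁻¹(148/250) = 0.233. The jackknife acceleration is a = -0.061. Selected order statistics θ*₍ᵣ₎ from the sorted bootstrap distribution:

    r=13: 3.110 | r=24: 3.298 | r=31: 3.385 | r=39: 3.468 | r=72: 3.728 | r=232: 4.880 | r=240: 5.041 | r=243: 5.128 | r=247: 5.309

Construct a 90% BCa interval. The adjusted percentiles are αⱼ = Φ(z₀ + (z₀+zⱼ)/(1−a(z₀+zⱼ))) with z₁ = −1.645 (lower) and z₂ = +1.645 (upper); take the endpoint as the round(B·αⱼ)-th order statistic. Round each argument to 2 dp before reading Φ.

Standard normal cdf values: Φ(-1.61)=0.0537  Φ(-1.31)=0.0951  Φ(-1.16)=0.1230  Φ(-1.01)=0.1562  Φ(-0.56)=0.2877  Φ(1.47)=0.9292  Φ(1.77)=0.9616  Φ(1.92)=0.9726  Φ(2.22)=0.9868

(3.298, 5.128)

Lower: z₀ + z₁ = 0.233 + (-1.645) = -1.412; 1 − a(z₀+z₁) = 1 − (-0.061)(-1.412) = 0.9139; argument = 0.233 + (-1.412)/0.9139 = -1.3121 → -1.31.
α₁ = Φ(-1.31) = 0.0951; rank = round(250 × 0.0951) = 24; θ*₍24₎ = 3.298.
Upper: z₀ + z₂ = 1.878; 1 − a(z₀+z₂) = 1.1146; argument = 1.9180 → 1.92; α₂ = 0.9726; rank = 243; θ*₍243₎ = 5.128.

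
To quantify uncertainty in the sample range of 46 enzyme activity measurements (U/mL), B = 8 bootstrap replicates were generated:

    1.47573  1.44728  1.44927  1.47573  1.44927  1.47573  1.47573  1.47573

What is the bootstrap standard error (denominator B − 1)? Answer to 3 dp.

SE* = 0.014

Bootstrap SE is the standard deviation of the 8 replicate ranges.
Mean of replicates: (1.47573 + 1.44728 + 1.44927 + 1.47573 + 1.44927 + 1.47573 + 1.47573 + 1.47573) / 8 = 11.724470 / 8 = 1.465559
Sum of squared deviations: (+0.010171)² + (−0.018279)² + (−0.016289)² + (+0.010171)² + (−0.016289)² + (+0.010171)² + (+0.010171)² + (+0.010171)² = 0.001382
Variance = 0.001382 / 7 = 0.000197
SE* = √0.000197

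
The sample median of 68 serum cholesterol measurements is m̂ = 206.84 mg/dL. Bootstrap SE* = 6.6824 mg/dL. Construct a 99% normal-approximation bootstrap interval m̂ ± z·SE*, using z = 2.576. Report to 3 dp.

Margin = 2.576 × 6.6824 = 17.2139
Interval: 206.84 ± 17.2139

(189.626, 224.054)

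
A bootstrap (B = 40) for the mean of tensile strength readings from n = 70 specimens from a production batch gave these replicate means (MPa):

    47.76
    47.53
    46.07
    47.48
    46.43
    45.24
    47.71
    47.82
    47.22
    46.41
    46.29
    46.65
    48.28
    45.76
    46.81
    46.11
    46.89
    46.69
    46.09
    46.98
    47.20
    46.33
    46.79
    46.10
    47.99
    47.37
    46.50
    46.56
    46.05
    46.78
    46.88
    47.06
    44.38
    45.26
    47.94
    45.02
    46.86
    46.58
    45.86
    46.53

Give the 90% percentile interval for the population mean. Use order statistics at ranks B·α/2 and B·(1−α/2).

Sorted replicates: 44.38, 45.02, 45.24, 45.26, 45.76, 45.86, 46.05, 46.07, 46.09, 46.10, 46.11, 46.29, 46.33, 46.41, 46.43, 46.50, 46.53, 46.56, 46.58, 46.65, 46.69, 46.78, 46.79, 46.81, 46.86, 46.88, 46.89, 46.98, 47.06, 47.20, 47.22, 47.37, 47.48, 47.53, 47.71, 47.76, 47.82, 47.94, 47.99, 48.28
α = 0.10; lower rank = 40 × 0.050 = 2; upper rank = 40 × 0.950 = 38.
The 2nd smallest replicate is 45.02; the 38th is 47.94.

(45.02, 47.94)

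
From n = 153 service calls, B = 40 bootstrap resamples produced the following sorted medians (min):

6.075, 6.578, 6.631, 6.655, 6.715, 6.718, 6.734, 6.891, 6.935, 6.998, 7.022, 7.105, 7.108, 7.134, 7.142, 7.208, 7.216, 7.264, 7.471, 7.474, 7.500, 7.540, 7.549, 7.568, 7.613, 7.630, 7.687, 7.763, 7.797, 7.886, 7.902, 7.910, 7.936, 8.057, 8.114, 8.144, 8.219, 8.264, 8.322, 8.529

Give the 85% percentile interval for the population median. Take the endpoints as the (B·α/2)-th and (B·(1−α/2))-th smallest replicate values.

(6.631, 8.219)

α = 0.15; lower rank = 40 × 0.075 = 3; upper rank = 40 × 0.925 = 37.
The 3rd smallest replicate is 6.631; the 37th is 8.219.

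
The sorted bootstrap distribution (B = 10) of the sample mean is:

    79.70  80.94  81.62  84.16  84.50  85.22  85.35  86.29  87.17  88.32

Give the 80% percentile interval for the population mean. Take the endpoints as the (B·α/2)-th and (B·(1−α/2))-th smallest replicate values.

α = 0.20; lower rank = 10 × 0.100 = 1; upper rank = 10 × 0.900 = 9.
The 1st smallest replicate is 79.70; the 9th is 87.17.

(79.70, 87.17)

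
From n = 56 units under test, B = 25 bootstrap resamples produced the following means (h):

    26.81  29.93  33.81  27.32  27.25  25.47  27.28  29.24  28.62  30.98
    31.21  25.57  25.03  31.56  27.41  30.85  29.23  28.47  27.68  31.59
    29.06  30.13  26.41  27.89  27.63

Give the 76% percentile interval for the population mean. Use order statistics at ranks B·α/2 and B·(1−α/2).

(25.57, 31.21)

Sorted replicates: 25.03, 25.47, 25.57, 26.41, 26.81, 27.25, 27.28, 27.32, 27.41, 27.63, 27.68, 27.89, 28.47, 28.62, 29.06, 29.23, 29.24, 29.93, 30.13, 30.85, 30.98, 31.21, 31.56, 31.59, 33.81
α = 0.24; lower rank = 25 × 0.120 = 3; upper rank = 25 × 0.880 = 22.
The 3rd smallest replicate is 25.57; the 22nd is 31.21.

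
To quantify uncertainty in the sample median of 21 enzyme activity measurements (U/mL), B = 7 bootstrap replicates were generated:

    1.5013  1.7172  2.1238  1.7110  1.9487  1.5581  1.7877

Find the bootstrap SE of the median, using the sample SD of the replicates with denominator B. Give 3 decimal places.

Bootstrap SE is the standard deviation of the 7 replicate medians.
Mean of replicates: (1.5013 + 1.7172 + 2.1238 + 1.7110 + 1.9487 + 1.5581 + 1.7877) / 7 = 12.34780 / 7 = 1.76397
Sum of squared deviations: (−0.26267)² + (−0.04677)² + (+0.35983)² + (−0.05297)² + (+0.18473)² + (−0.20587)² + (+0.02373)² = 0.28054
Variance = 0.28054 / 7 = 0.04008
SE* = √0.04008

SE* = 0.200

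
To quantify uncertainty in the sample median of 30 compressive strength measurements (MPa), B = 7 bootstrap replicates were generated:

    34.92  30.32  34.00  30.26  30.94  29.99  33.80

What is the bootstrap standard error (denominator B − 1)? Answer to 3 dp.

Bootstrap SE is the standard deviation of the 7 replicate medians.
Mean of replicates: (34.92 + 30.32 + 34.00 + 30.26 + 30.94 + 29.99 + 33.80) / 7 = 224.2300 / 7 = 32.0329
Sum of squared deviations: (+2.8871)² + (−1.7129)² + (+1.9671)² + (−1.7729)² + (−1.0929)² + (−2.0429)² + (+1.7671)² = 26.7725
Variance = 26.7725 / 6 = 4.4621
SE* = √4.4621

SE* = 2.112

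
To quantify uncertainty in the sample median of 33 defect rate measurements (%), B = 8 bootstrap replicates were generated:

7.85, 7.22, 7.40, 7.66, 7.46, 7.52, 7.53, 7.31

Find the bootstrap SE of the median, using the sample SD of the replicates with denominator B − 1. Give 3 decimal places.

Bootstrap SE is the standard deviation of the 8 replicate medians.
Mean of replicates: (7.85 + 7.22 + 7.40 + 7.66 + 7.46 + 7.52 + 7.53 + 7.31) / 8 = 59.9500 / 8 = 7.4938
Sum of squared deviations: (+0.3562)² + (−0.2738)² + (−0.0938)² + (+0.1662)² + (−0.0338)² + (+0.0262)² + (+0.0362)² + (−0.1838)² = 0.2752
Variance = 0.2752 / 7 = 0.0393
SE* = √0.0393

SE* = 0.198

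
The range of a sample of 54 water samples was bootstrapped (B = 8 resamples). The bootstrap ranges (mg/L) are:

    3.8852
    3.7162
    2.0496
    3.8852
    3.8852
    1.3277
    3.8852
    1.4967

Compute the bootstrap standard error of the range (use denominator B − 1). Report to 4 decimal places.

SE* = 1.1714

Bootstrap SE is the standard deviation of the 8 replicate ranges.
Mean of replicates: (3.8852 + 3.7162 + 2.0496 + 3.8852 + 3.8852 + 1.3277 + 3.8852 + 1.4967) / 8 = 24.13100 / 8 = 3.01638
Sum of squared deviations: (+0.86883)² + (+0.69983)² + (−0.96678)² + (+0.86883)² + (+0.86883)² + (−1.68867)² + (+0.86883)² + (−1.51968)² = 9.60487
Variance = 9.60487 / 7 = 1.37212
SE* = √1.37212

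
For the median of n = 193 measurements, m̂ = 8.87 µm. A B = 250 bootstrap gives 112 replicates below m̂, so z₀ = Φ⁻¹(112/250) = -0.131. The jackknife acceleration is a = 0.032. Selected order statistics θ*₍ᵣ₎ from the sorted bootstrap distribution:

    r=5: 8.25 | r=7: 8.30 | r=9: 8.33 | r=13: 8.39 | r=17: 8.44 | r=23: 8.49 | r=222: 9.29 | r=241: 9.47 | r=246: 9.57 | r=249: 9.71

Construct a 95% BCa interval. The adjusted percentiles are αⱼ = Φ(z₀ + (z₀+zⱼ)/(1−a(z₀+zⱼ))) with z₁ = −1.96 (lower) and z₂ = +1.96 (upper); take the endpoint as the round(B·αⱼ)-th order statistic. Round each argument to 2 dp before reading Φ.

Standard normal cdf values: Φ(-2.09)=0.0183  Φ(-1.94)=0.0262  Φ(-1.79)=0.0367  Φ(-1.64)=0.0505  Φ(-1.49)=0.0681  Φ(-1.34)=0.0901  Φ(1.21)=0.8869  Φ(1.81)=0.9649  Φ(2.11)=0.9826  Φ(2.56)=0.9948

(8.25, 9.47)

Lower: z₀ + z₁ = -0.131 + (-1.960) = -2.091; 1 − a(z₀+z₁) = 1 − (0.032)(-2.091) = 1.0669; argument = -0.131 + (-2.091)/1.0669 = -2.0909 → -2.09.
α₁ = Φ(-2.09) = 0.0183; rank = round(250 × 0.0183) = 5; θ*₍5₎ = 8.25.
Upper: z₀ + z₂ = 1.829; 1 − a(z₀+z₂) = 0.9415; argument = 1.8117 → 1.81; α₂ = 0.9649; rank = 241; θ*₍241₎ = 9.47.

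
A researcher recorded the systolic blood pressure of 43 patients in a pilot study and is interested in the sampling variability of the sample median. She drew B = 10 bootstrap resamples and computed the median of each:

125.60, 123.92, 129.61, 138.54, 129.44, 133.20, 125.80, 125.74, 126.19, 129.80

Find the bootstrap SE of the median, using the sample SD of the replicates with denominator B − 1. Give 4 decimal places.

Bootstrap SE is the standard deviation of the 10 replicate medians.
Mean of replicates: (125.60 + 123.92 + 129.61 + 138.54 + 129.44 + 133.20 + 125.80 + 125.74 + 126.19 + 129.80) / 10 = 1287.84000 / 10 = 128.78400
Sum of squared deviations: (−3.18400)² + (−4.86400)² + (+0.82600)² + (+9.75600)² + (+0.65600)² + (+4.41600)² + (−2.98400)² + (−3.04400)² + (−2.59400)² + (+1.01600)² = 175.52084
Variance = 175.52084 / 9 = 19.50232
SE* = √19.50232

SE* = 4.4161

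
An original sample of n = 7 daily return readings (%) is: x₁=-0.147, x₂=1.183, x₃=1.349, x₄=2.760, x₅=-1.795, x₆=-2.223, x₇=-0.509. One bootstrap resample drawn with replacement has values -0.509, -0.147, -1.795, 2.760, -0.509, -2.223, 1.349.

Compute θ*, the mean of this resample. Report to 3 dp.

Mean = ((-0.509) + (-0.147) + (-1.795) + 2.760 + (-0.509) + (-2.223) + 1.349) / 7 = -1.0740 / 7 = -0.153

θ* = -0.153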